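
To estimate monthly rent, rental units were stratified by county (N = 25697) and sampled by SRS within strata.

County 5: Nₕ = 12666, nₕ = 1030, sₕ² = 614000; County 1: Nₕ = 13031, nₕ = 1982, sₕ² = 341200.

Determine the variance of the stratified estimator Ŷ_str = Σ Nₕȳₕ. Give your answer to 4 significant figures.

1.126 × 10^11

Var(Ŷ_str) = Σₕ Nₕ²(1 − fₕ)sₕ²/nₕ.
County 5: 12666²·(1 − 1030/12666)·614000/1030 = 8.785659 × 10^10.
County 1: 13031²·(1 − 1982/13031)·341200/1982 = 2.478598 × 10^10.
Sum = 1.1264257 × 10^11.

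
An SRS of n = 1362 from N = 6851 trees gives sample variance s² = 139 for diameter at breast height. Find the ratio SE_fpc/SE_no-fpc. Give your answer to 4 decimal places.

0.8951

f = n/N = 1362/6851 = 0.19880309.
SE_no-fpc = √(s²/n) = 0.31946174; SE_fpc = √((1−f)s²/n) = 0.28594893.
Ratio = √(1−f) = 0.89509603.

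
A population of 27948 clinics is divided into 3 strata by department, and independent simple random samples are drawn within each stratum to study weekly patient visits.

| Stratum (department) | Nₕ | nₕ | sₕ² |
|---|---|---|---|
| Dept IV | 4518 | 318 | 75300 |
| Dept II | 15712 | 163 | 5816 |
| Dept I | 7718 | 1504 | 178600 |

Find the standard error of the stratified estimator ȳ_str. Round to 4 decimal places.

Var(ȳ_str) = Σₕ Wₕ²(1 − fₕ)sₕ²/nₕ with Wₕ = Nₕ/N, N = 27948.
Dept IV: Wₕ = 0.16165736; term = 0.16165736²·(1 − 0.07038513)·75300/318 = 5.7525699.
Dept II: Wₕ = 0.56218692; term = 0.56218692²·(1 − 0.01037424)·5816/163 = 11.16013.
Dept I: Wₕ = 0.27615572; term = 0.27615572²·(1 − 0.19486914)·178600/1504 = 7.2913538.
Sum = 24.204054.
SE = √(24.204054) = 4.9198.

4.9198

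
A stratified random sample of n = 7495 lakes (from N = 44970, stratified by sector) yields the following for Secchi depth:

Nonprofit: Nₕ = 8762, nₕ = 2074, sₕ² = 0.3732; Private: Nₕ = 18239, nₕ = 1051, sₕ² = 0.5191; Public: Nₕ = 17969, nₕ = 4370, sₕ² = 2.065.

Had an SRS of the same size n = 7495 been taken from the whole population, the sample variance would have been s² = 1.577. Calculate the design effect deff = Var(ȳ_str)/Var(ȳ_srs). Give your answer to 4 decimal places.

0.7920

Var(ȳ_str) = Σ Wₕ²(1−fₕ)sₕ²/nₕ with Wₕ = Nₕ/44970:
  Nonprofit: (8762/44970)²·(1−2074/8762)·0.3732/2074 = 5.2141872 × 10^-6
  Private: (18239/44970)²·(1−1051/18239)·0.5191/1051 = 7.6564757 × 10^-5
  Public: (17969/44970)²·(1−4370/17969)·2.065/4370 = 5.7098372 × 10^-5
  → Var(ȳ_str) = 1.3887732 × 10^-4.
Var(ȳ_srs) = (1 − 7495/44970)·1.577/7495 = 1.7533911 × 10^-4.
deff = (1.3887732 × 10^-4) / (1.7533911 × 10^-4) = 0.7920.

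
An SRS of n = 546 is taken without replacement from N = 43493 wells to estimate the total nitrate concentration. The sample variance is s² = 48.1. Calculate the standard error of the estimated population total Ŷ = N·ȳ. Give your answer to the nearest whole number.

12828

Var(Ŷ) = N²·Var(ȳ) = N²·(1 − n/N)·s²/n.
f = 546/43493 = 0.01255374; Var(ȳ) = 0.98744626·48.1/546 = 0.086989313.
Var(Ŷ) = 43493² · 0.086989313 = 1.6455256 × 10^8.
SE(Ŷ) = √(1.6455256 × 10^8) = 12828.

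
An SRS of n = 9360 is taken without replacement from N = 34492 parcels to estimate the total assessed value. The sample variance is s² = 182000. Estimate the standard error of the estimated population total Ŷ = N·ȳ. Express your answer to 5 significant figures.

129830

Var(Ŷ) = N²·Var(ȳ) = N²·(1 − n/N)·s²/n.
f = 9360/34492 = 0.27136727; Var(ȳ) = 0.72863273·182000/9360 = 14.167859.
Var(Ŷ) = 34492² · 14.167859 = 1.6855474 × 10^10.
SE(Ŷ) = √(1.6855474 × 10^10) = 129830.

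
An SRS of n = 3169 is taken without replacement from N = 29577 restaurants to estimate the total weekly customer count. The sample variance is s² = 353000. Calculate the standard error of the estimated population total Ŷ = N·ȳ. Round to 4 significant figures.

Var(Ŷ) = N²·Var(ȳ) = N²·(1 − n/N)·s²/n.
f = 3169/29577 = 0.10714406; Var(ȳ) = 0.89285594·353000/3169 = 99.456657.
Var(Ŷ) = 29577² · 99.456657 = 8.7004577 × 10^10.
SE(Ŷ) = √(8.7004577 × 10^10) = 295000.

295000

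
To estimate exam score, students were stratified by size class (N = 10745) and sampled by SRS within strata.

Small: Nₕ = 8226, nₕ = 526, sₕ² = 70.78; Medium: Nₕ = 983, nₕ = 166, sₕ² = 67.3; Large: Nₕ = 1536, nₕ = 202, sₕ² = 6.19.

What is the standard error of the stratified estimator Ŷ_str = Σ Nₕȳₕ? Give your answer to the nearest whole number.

Var(Ŷ_str) = Σₕ Nₕ²(1 − fₕ)sₕ²/nₕ.
Small: 8226²·(1 − 526/8226)·70.78/526 = 8.5232307 × 10^6.
Medium: 983²·(1 − 166/983)·67.3/166 = 325598.62.
Large: 1536²·(1 − 202/1536)·6.19/202 = 62789.399.
Sum = 8.9116187 × 10^6.
SE = √(8.9116187 × 10^6) = 2985.

2985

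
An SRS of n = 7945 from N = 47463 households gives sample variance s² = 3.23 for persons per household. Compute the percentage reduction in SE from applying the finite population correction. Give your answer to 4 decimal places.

f = n/N = 7945/47463 = 0.16739355.
SE_no-fpc = √(s²/n) = 0.020162961; SE_fpc = √((1−f)s²/n) = 0.018398152.
Ratio = √(1−f) = 0.91247271. Reduction = 100·(1 − 0.91247271) = 8.7527%.

8.7527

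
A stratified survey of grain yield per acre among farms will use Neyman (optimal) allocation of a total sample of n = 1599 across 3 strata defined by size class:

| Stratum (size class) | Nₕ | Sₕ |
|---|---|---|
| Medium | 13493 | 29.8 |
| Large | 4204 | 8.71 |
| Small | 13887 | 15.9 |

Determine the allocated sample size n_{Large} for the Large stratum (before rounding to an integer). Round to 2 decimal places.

88.78

Neyman allocation: nₕ = n·NₕSₕ / Σⱼ NⱼSⱼ.
Σ NⱼSⱼ = 13493·29.8 + 4204·8.71 + 13887·15.9 = 659511.54.
n_{Large} = 1599·4204·8.71 / 659511.54 = 88.78.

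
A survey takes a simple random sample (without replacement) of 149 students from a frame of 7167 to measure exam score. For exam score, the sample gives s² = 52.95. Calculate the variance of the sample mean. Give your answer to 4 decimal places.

Under SRS without replacement, Var(ȳ) = (1 − f)·s²/n with f = n/N = 149/7167 = 0.02078973.
Var(ȳ) = (1 − 0.02078973)·52.95/149 = 0.97921027·0.35536913 = 0.3479811.

0.3480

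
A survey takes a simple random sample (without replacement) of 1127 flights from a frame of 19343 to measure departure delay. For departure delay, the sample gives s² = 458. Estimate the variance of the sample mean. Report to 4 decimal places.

Under SRS without replacement, Var(ȳ) = (1 − f)·s²/n with f = n/N = 1127/19343 = 0.05826397.
Var(ȳ) = (1 − 0.05826397)·458/1127 = 0.94173603·0.40638864 = 0.38271083.

0.3827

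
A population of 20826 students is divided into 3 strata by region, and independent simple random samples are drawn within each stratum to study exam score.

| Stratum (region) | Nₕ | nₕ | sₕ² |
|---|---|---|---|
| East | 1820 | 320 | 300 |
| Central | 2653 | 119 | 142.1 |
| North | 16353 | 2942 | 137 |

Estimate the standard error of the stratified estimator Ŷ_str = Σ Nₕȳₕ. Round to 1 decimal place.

Var(Ŷ_str) = Σₕ Nₕ²(1 − fₕ)sₕ²/nₕ.
East: 1820²·(1 − 320/1820)·300/320 = 2.559375 × 10^6.
Central: 2653²·(1 − 119/2653)·142.1/119 = 8.0276971 × 10^6.
North: 16353²·(1 − 2942/16353)·137/2942 = 1.0212604 × 10^7.
Sum = 2.0799676 × 10^7.
SE = √(2.0799676 × 10^7) = 4560.7.

4560.7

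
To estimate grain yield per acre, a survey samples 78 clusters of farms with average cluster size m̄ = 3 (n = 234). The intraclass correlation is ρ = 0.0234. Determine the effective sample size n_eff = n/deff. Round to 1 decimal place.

223.5

deff = 1 + (3 − 1)·0.0234 = 1 + 0.0468 = 1.0468.
n_eff = 234 / 1.0468 = 223.5.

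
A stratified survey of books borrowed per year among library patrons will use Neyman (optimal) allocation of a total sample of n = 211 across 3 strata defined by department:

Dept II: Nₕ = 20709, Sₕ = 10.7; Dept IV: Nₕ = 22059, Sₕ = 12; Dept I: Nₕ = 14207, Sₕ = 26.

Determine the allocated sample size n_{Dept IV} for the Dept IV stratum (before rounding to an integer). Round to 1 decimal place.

65.3

Neyman allocation: nₕ = n·NₕSₕ / Σⱼ NⱼSⱼ.
Σ NⱼSⱼ = 20709·10.7 + 22059·12 + 14207·26 = 855676.3.
n_{Dept IV} = 211·22059·12 / 855676.3 = 65.3.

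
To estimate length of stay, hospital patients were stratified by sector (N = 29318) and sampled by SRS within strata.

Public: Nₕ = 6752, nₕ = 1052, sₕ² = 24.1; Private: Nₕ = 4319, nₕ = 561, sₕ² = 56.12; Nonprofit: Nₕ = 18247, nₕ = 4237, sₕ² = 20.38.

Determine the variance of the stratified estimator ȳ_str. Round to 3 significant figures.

Var(ȳ_str) = Σₕ Wₕ²(1 − fₕ)sₕ²/nₕ with Wₕ = Nₕ/N, N = 29318.
Public: Wₕ = 0.23030220; term = 0.23030220²·(1 − 0.15580569)·24.1/1052 = 0.0010257462.
Private: Wₕ = 0.14731564; term = 0.14731564²·(1 − 0.12989118)·56.12/561 = 0.0018889745.
Nonprofit: Wₕ = 0.62238215; term = 0.62238215²·(1 − 0.23220255)·20.38/4237 = 0.0014305619.
Sum = 0.0043452826.

0.00435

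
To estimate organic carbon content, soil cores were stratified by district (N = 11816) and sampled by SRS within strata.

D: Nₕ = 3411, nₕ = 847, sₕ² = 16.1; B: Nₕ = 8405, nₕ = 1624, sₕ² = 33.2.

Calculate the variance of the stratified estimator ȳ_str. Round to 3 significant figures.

Var(ȳ_str) = Σₕ Wₕ²(1 − fₕ)sₕ²/nₕ with Wₕ = Nₕ/N, N = 11816.
D: Wₕ = 0.28867637; term = 0.28867637²·(1 − 0.24831428)·16.1/847 = 0.001190697.
B: Wₕ = 0.71132363; term = 0.71132363²·(1 − 0.19321832)·33.2/1624 = 0.0083453116.
Sum = 0.0095360086.

0.00954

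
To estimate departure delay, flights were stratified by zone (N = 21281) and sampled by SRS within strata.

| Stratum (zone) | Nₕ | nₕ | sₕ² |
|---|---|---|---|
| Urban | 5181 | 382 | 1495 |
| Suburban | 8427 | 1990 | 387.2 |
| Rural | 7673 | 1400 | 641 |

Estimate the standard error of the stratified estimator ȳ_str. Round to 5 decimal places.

0.53556

Var(ȳ_str) = Σₕ Wₕ²(1 − fₕ)sₕ²/nₕ with Wₕ = Nₕ/N, N = 21281.
Urban: Wₕ = 0.24345660; term = 0.24345660²·(1 − 0.07373094)·1495/382 = 0.21486126.
Suburban: Wₕ = 0.39598703; term = 0.39598703²·(1 − 0.23614572)·387.2/1990 = 0.023305301.
Rural: Wₕ = 0.36055636; term = 0.36055636²·(1 − 0.18245797)·641/1400 = 0.048661604.
Sum = 0.28682817.
SE = √(0.28682817) = 0.53556.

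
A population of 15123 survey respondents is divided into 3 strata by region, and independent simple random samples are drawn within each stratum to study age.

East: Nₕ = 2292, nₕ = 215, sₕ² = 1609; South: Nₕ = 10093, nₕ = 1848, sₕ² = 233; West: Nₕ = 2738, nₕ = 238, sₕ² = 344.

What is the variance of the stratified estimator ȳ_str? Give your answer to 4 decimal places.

0.2449

Var(ȳ_str) = Σₕ Wₕ²(1 − fₕ)sₕ²/nₕ with Wₕ = Nₕ/N, N = 15123.
East: Wₕ = 0.15155723; term = 0.15155723²·(1 − 0.09380454)·1609/215 = 0.15577322.
South: Wₕ = 0.66739404; term = 0.66739404²·(1 − 0.18309720)·233/1848 = 0.045876363.
West: Wₕ = 0.18104873; term = 0.18104873²·(1 − 0.08692476)·344/238 = 0.043259255.
Sum = 0.24490884.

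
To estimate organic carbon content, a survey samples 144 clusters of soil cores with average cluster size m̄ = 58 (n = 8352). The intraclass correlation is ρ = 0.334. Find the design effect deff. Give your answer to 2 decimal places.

deff = 1 + (58 − 1)·0.334 = 1 + 19.038 = 20.038.

20.04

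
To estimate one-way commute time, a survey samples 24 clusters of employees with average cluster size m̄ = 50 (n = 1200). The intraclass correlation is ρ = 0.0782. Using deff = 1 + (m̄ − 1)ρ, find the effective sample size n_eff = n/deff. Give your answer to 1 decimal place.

248.4

deff = 1 + (50 − 1)·0.0782 = 1 + 3.8318 = 4.8318.
n_eff = 1200 / 4.8318 = 248.4.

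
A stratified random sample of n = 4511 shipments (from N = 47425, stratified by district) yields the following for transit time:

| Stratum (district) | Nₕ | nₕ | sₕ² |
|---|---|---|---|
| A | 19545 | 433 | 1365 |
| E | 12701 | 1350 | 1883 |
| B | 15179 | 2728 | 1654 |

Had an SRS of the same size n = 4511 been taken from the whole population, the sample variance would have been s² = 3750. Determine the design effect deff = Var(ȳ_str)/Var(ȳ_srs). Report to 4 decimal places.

Var(ȳ_str) = Σ Wₕ²(1−fₕ)sₕ²/nₕ with Wₕ = Nₕ/47425:
  A: (19545/47425)²·(1−433/19545)·1365/433 = 0.52356654
  E: (12701/47425)²·(1−1350/12701)·1883/1350 = 0.089407492
  B: (15179/47425)²·(1−2728/15179)·1654/2728 = 0.050947615
  → Var(ȳ_str) = 0.66392165.
Var(ȳ_srs) = (1 − 4511/47425)·3750/4511 = 0.75222904.
deff = 0.66392165 / 0.75222904 = 0.8826.

0.8826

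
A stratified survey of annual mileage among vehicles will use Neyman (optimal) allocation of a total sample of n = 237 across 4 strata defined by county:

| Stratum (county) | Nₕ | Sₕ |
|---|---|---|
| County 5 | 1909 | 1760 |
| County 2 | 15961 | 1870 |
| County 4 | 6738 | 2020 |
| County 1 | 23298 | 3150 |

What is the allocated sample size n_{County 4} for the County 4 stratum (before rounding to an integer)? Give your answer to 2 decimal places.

26.84

Neyman allocation: nₕ = n·NₕSₕ / Σⱼ NⱼSⱼ.
Σ NⱼSⱼ = 1909·1760 + 15961·1870 + 6738·2020 + 23298·3150 = 1.2020637 × 10^8.
n_{County 4} = 237·6738·2020 / (1.2020637 × 10^8) = 26.84.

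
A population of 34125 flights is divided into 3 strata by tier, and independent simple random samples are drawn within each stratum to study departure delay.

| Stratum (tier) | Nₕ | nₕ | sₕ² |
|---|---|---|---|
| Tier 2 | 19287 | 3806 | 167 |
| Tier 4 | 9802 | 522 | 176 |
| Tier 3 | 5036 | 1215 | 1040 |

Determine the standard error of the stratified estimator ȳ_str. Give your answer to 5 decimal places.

0.22744

Var(ȳ_str) = Σₕ Wₕ²(1 − fₕ)sₕ²/nₕ with Wₕ = Nₕ/N, N = 34125.
Tier 2: Wₕ = 0.56518681; term = 0.56518681²·(1 − 0.19733499)·167/3806 = 0.011250351.
Tier 4: Wₕ = 0.28723810; term = 0.28723810²·(1 − 0.05325444)·176/522 = 0.026336589.
Tier 3: Wₕ = 0.14757509; term = 0.14757509²·(1 − 0.24126291)·1040/1215 = 0.014144073.
Sum = 0.051731013.
SE = √(0.051731013) = 0.22744.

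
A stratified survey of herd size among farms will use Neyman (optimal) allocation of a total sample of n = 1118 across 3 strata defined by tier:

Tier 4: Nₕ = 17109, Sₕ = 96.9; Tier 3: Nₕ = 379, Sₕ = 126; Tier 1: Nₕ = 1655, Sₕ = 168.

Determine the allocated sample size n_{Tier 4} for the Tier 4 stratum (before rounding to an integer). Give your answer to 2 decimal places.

934.38

Neyman allocation: nₕ = n·NₕSₕ / Σⱼ NⱼSⱼ.
Σ NⱼSⱼ = 17109·96.9 + 379·126 + 1655·168 = 1.9836561 × 10^6.
n_{Tier 4} = 1118·17109·96.9 / (1.9836561 × 10^6) = 934.38.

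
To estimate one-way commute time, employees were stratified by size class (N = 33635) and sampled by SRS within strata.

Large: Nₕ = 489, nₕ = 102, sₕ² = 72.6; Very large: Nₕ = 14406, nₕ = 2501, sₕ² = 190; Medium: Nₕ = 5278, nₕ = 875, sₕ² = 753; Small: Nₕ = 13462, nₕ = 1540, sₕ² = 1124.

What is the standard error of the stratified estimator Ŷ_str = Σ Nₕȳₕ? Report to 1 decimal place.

12259.8

Var(Ŷ_str) = Σₕ Nₕ²(1 − fₕ)sₕ²/nₕ.
Large: 489²·(1 − 102/489)·72.6/102 = 134696.49.
Very large: 14406²·(1 − 2501/14406)·190/2501 = 1.3029049 × 10^7.
Medium: 5278²·(1 − 875/5278)·753/875 = 1.9998849 × 10^7.
Small: 13462²·(1 − 1540/13462)·1124/1540 = 1.1713975 × 10^8.
Sum = 1.5030234 × 10^8.
SE = √(1.5030234 × 10^8) = 12259.8.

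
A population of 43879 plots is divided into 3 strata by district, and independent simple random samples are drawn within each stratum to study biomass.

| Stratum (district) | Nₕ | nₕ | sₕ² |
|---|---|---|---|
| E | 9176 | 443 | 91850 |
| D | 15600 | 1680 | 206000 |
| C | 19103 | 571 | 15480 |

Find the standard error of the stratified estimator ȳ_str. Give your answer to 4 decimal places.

5.2387

Var(ȳ_str) = Σₕ Wₕ²(1 − fₕ)sₕ²/nₕ with Wₕ = Nₕ/N, N = 43879.
E: Wₕ = 0.20912054; term = 0.20912054²·(1 − 0.04827812)·91850/443 = 8.6293653.
D: Wₕ = 0.35552314; term = 0.35552314²·(1 − 0.10769231)·206000/1680 = 13.829559.
C: Wₕ = 0.43535632; term = 0.43535632²·(1 − 0.02989059)·15480/571 = 4.9847717.
Sum = 27.443696.
SE = √(27.443696) = 5.2387.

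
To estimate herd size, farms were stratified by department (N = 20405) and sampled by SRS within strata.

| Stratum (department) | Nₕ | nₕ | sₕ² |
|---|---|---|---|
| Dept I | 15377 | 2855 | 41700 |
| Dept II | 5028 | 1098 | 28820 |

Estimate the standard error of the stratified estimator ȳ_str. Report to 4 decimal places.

Var(ȳ_str) = Σₕ Wₕ²(1 − fₕ)sₕ²/nₕ with Wₕ = Nₕ/N, N = 20405.
Dept I: Wₕ = 0.75358981; term = 0.75358981²·(1 − 0.18566691)·41700/2855 = 6.7546377.
Dept II: Wₕ = 0.24641019; term = 0.24641019²·(1 − 0.21837709)·28820/1098 = 1.2456793.
Sum = 8.000317.
SE = √(8.000317) = 2.8285.

2.8285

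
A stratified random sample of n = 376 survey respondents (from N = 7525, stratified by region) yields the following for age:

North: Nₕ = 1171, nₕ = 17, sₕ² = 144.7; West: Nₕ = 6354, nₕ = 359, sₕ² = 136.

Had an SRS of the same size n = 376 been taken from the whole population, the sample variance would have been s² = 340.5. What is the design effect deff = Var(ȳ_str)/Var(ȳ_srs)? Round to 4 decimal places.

Var(ȳ_str) = Σ Wₕ²(1−fₕ)sₕ²/nₕ with Wₕ = Nₕ/7525:
  North: (1171/7525)²·(1−17/1171)·144.7/17 = 0.20312777
  West: (6354/7525)²·(1−359/6354)·136/359 = 0.25484015
  → Var(ȳ_str) = 0.45796792.
Var(ȳ_srs) = (1 − 376/7525)·340.5/376 = 0.86033594.
deff = 0.45796792 / 0.86033594 = 0.5323.

0.5323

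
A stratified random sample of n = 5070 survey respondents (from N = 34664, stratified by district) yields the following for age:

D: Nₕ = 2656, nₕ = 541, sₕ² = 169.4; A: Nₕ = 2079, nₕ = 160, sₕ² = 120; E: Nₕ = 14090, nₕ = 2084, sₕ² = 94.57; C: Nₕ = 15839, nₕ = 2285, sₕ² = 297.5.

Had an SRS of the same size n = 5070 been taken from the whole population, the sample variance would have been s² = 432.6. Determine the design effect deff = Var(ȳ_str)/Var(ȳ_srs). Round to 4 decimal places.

0.4613

Var(ȳ_str) = Σ Wₕ²(1−fₕ)sₕ²/nₕ with Wₕ = Nₕ/34664:
  D: (2656/34664)²·(1−541/2656)·169.4/541 = 0.0014638522
  A: (2079/34664)²·(1−160/2079)·120/160 = 0.0024901951
  E: (14090/34664)²·(1−2084/14090)·94.57/2084 = 0.0063886288
  C: (15839/34664)²·(1−2285/15839)·297.5/2285 = 0.02326155
  → Var(ȳ_str) = 0.033604226.
Var(ȳ_srs) = (1 − 5070/34664)·432.6/5070 = 0.072845638.
deff = 0.033604226 / 0.072845638 = 0.4613.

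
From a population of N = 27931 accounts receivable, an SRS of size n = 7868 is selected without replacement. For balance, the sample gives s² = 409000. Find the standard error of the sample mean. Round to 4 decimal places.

Under SRS without replacement, Var(ȳ) = (1 − f)·s²/n with f = n/N = 7868/27931 = 0.28169417.
Var(ȳ) = (1 − 0.28169417)·409000/7868 = 0.71830583·51.982715 = 37.339487.
SE(ȳ) = √(37.339487) = 6.1106.

6.1106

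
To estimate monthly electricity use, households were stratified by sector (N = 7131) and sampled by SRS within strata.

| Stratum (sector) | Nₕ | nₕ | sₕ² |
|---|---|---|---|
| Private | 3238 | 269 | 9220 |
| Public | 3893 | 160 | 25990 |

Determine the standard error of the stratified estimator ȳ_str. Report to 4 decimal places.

Var(ȳ_str) = Σₕ Wₕ²(1 − fₕ)sₕ²/nₕ with Wₕ = Nₕ/N, N = 7131.
Private: Wₕ = 0.45407376; term = 0.45407376²·(1 − 0.08307597)·9220/269 = 6.4798479.
Public: Wₕ = 0.54592624; term = 0.54592624²·(1 − 0.04109941)·25990/160 = 46.422424.
Sum = 52.902272.
SE = √(52.902272) = 7.2734.

7.2734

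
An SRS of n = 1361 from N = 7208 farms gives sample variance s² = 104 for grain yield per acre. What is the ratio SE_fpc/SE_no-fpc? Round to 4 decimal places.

f = n/N = 1361/7208 = 0.18881798.
SE_no-fpc = √(s²/n) = 0.27643155; SE_fpc = √((1−f)s²/n) = 0.24896985.
Ratio = √(1−f) = 0.90065644.

0.9007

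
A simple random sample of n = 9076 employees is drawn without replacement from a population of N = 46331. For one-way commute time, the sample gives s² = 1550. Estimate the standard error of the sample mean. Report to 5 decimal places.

0.37057

Under SRS without replacement, Var(ȳ) = (1 − f)·s²/n with f = n/N = 9076/46331 = 0.19589476.
Var(ȳ) = (1 − 0.19589476)·1550/9076 = 0.80410524·0.17078008 = 0.13732516.
SE(ȳ) = √(0.13732516) = 0.37057.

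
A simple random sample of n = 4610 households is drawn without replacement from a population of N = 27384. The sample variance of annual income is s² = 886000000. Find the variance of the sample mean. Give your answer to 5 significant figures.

Under SRS without replacement, Var(ȳ) = (1 − f)·s²/n with f = n/N = 4610/27384 = 0.16834648.
Var(ȳ) = (1 − 0.16834648)·886000000/4610 = 0.83165352·192190.89 = 159836.23.

159840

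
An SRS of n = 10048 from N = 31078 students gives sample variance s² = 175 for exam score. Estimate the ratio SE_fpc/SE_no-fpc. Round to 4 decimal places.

0.8226

f = n/N = 10048/31078 = 0.32331553.
SE_no-fpc = √(s²/n) = 0.13197121; SE_fpc = √((1−f)s²/n) = 0.10856062.
Ratio = √(1−f) = 0.82260833.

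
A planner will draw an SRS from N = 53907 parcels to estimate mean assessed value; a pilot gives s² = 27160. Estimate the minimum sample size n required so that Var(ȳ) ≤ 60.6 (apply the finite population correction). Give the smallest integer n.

Without fpc, n₀ = s²/D = 27160/60.6 = 448.1848.
With fpc, (1 − n/N)·s²/n ≤ D requires n ≥ n₀/(1 + n₀/N) = 448.1848/(1 + 448.1848/53907) = 444.4893.
Rounding up, n = 445.

445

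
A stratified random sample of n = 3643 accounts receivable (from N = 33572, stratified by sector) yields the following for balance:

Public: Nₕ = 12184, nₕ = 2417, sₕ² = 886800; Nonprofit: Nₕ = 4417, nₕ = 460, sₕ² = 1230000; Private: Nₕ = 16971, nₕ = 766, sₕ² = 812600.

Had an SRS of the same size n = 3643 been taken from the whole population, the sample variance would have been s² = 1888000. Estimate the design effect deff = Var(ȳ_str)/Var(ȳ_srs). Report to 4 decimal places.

Var(ȳ_str) = Σ Wₕ²(1−fₕ)sₕ²/nₕ with Wₕ = Nₕ/33572:
  Public: (12184/33572)²·(1−2417/12184)·886800/2417 = 38.738757
  Nonprofit: (4417/33572)²·(1−460/4417)·1230000/460 = 41.465442
  Private: (16971/33572)²·(1−766/16971)·812600/766 = 258.85114
  → Var(ȳ_str) = 339.05534.
Var(ȳ_srs) = (1 − 3643/33572)·1888000/3643 = 462.01685.
deff = 339.05534 / 462.01685 = 0.7339.

0.7339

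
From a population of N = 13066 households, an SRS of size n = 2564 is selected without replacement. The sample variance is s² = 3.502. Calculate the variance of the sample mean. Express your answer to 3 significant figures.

Under SRS without replacement, Var(ȳ) = (1 − f)·s²/n with f = n/N = 2564/13066 = 0.19623450.
Var(ȳ) = (1 − 0.19623450)·3.502/2564 = 0.80376550·0.0013658346 = 0.0010978108.

0.00110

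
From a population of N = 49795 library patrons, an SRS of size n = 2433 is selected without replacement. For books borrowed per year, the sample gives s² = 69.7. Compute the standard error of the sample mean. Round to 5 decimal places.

Under SRS without replacement, Var(ȳ) = (1 − f)·s²/n with f = n/N = 2433/49795 = 0.04886033.
Var(ȳ) = (1 − 0.04886033)·69.7/2433 = 0.95113967·0.02864776 = 0.027248021.
SE(ȳ) = √(0.027248021) = 0.16507.

0.16507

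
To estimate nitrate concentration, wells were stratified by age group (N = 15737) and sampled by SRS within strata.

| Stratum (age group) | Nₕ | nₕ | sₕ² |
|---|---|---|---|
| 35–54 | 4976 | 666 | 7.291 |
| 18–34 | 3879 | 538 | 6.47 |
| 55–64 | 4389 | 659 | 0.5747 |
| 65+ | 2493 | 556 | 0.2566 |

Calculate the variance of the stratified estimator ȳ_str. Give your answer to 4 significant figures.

0.001644

Var(ȳ_str) = Σₕ Wₕ²(1 − fₕ)sₕ²/nₕ with Wₕ = Nₕ/N, N = 15737.
35–54: Wₕ = 0.31619750; term = 0.31619750²·(1 − 0.13384244)·7.291/666 = 9.4803991 × 10^-4.
18–34: Wₕ = 0.24648917; term = 0.24648917²·(1 − 0.13869554)·6.47/538 = 6.2932411 × 10^-4.
55–64: Wₕ = 0.27889687; term = 0.27889687²·(1 − 0.15014810)·0.5747/659 = 5.7648274 × 10^-5.
65+: Wₕ = 0.15841647; term = 0.15841647²·(1 − 0.22302447)·0.2566/556 = 8.9989092 × 10^-6.
Sum = 0.0016440112.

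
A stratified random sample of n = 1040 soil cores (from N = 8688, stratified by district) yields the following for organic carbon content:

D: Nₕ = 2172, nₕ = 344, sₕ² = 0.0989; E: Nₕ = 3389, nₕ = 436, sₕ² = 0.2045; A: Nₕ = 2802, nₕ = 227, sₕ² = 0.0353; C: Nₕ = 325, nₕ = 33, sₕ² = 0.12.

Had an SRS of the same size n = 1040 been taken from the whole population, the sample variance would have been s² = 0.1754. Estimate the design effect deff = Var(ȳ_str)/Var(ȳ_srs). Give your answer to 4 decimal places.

0.6516

Var(ȳ_str) = Σ Wₕ²(1−fₕ)sₕ²/nₕ with Wₕ = Nₕ/8688:
  D: (2172/8688)²·(1−344/2172)·0.0989/344 = 1.5122871 × 10^-5
  E: (3389/8688)²·(1−436/3389)·0.2045/436 = 6.2187373 × 10^-5
  A: (2802/8688)²·(1−227/2802)·0.0353/227 = 1.4864647 × 10^-5
  C: (325/8688)²·(1−33/325)·0.12/33 = 4.5718702 × 10^-6
  → Var(ȳ_str) = 9.6746761 × 10^-5.
Var(ȳ_srs) = (1 − 1040/8688)·0.1754/1040 = 1.4846508 × 10^-4.
deff = (9.6746761 × 10^-5) / (1.4846508 × 10^-4) = 0.6516.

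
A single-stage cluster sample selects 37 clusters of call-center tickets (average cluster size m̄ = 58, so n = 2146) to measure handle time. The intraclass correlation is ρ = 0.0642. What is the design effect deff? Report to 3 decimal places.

deff = 1 + (58 − 1)·0.0642 = 1 + 3.6594 = 4.6594.

4.659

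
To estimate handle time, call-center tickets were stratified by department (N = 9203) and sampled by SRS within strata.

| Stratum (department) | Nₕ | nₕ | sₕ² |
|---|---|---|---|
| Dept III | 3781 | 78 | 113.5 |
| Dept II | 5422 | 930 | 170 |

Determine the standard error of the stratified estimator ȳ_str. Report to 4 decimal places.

0.5414

Var(ȳ_str) = Σₕ Wₕ²(1 − fₕ)sₕ²/nₕ with Wₕ = Nₕ/N, N = 9203.
Dept III: Wₕ = 0.41084429; term = 0.41084429²·(1 − 0.02062946)·113.5/78 = 0.24054858.
Dept II: Wₕ = 0.58915571; term = 0.58915571²·(1 − 0.17152342)·170/930 = 0.052566177.
Sum = 0.29311476.
SE = √(0.29311476) = 0.5414.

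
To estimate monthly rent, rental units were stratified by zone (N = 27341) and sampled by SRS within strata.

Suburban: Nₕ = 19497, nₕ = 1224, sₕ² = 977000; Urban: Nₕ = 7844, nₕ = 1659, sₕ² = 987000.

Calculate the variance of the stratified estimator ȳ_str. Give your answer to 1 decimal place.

Var(ȳ_str) = Σₕ Wₕ²(1 − fₕ)sₕ²/nₕ with Wₕ = Nₕ/N, N = 27341.
Suburban: Wₕ = 0.71310486; term = 0.71310486²·(1 − 0.06277889)·977000/1224 = 380.41883.
Urban: Wₕ = 0.28689514; term = 0.28689514²·(1 − 0.21149924)·987000/1659 = 38.61173.
Sum = 419.03056.

419.0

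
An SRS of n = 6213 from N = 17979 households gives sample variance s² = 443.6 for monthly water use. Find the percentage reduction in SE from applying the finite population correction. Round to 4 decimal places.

f = n/N = 6213/17979 = 0.34556983.
SE_no-fpc = √(s²/n) = 0.26720531; SE_fpc = √((1−f)s²/n) = 0.2161607.
Ratio = √(1−f) = 0.80896858. Reduction = 100·(1 − 0.80896858) = 19.1031%.

19.1031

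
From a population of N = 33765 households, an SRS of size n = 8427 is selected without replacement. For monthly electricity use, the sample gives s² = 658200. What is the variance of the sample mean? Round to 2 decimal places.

Under SRS without replacement, Var(ȳ) = (1 − f)·s²/n with f = n/N = 8427/33765 = 0.24957797.
Var(ȳ) = (1 − 0.24957797)·658200/8427 = 0.75042203·78.106088 = 58.612529.

58.61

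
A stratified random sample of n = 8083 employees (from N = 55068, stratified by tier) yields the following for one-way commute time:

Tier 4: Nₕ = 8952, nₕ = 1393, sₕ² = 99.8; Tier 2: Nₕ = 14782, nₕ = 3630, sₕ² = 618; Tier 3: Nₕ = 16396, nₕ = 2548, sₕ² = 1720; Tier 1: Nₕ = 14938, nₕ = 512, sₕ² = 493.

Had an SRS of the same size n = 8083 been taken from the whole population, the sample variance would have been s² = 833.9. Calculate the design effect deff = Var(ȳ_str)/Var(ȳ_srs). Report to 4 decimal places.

Var(ȳ_str) = Σ Wₕ²(1−fₕ)sₕ²/nₕ with Wₕ = Nₕ/55068:
  Tier 4: (8952/55068)²·(1−1393/8952)·99.8/1393 = 0.0015986936
  Tier 2: (14782/55068)²·(1−3630/14782)·618/3630 = 0.0092548461
  Tier 3: (16396/55068)²·(1−2548/16396)·1720/2548 = 0.050542344
  Tier 1: (14938/55068)²·(1−512/14938)·493/512 = 0.068425304
  → Var(ȳ_str) = 0.12982119.
Var(ȳ_srs) = (1 − 8083/55068)·833.9/8083 = 0.088024045.
deff = 0.12982119 / 0.088024045 = 1.4748.

1.4748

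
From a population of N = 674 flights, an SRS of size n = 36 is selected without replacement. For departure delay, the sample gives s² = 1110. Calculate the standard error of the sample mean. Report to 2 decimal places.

5.40

Under SRS without replacement, Var(ȳ) = (1 − f)·s²/n with f = n/N = 36/674 = 0.05341246.
Var(ȳ) = (1 − 0.05341246)·1110/36 = 0.94658754·30.833333 = 29.186449.
SE(ȳ) = √(29.186449) = 5.40.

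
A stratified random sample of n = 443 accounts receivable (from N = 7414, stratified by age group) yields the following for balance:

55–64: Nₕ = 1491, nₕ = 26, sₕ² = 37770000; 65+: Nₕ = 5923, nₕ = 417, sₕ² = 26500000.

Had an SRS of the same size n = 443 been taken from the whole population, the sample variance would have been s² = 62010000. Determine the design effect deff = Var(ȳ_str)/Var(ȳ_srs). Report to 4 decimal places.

0.7251

Var(ȳ_str) = Σ Wₕ²(1−fₕ)sₕ²/nₕ with Wₕ = Nₕ/7414:
  55–64: (1491/7414)²·(1−26/1491)·37770000/26 = 57727.632
  65+: (5923/7414)²·(1−417/5923)·26500000/417 = 37703.581
  → Var(ȳ_str) = 95431.213.
Var(ȳ_srs) = (1 − 443/7414)·62010000/443 = 131613.52.
deff = 95431.213 / 131613.52 = 0.7251.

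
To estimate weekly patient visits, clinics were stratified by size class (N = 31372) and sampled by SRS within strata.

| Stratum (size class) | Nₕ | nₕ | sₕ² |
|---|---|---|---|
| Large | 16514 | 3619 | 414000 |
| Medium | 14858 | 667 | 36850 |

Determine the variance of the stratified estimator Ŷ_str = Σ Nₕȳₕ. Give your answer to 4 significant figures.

3.601 × 10^10

Var(Ŷ_str) = Σₕ Nₕ²(1 − fₕ)sₕ²/nₕ.
Large: 16514²·(1 − 3619/16514)·414000/3619 = 2.4360454 × 10^10.
Medium: 14858²·(1 − 667/14858)·36850/667 = 1.1648903 × 10^10.
Sum = 3.6009357 × 10^10.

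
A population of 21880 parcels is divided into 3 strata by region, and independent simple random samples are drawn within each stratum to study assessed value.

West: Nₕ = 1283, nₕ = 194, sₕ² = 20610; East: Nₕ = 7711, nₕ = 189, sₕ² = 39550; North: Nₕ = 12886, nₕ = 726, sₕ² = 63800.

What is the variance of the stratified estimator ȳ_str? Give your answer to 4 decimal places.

Var(ȳ_str) = Σₕ Wₕ²(1 − fₕ)sₕ²/nₕ with Wₕ = Nₕ/N, N = 21880.
West: Wₕ = 0.05863803; term = 0.05863803²·(1 − 0.15120811)·20610/194 = 0.31005316.
East: Wₕ = 0.35242230; term = 0.35242230²·(1 − 0.02451044)·39550/189 = 25.353276.
North: Wₕ = 0.58893967; term = 0.58893967²·(1 − 0.05634021)·63800/726 = 28.76346.
Sum = 54.426789.

54.4268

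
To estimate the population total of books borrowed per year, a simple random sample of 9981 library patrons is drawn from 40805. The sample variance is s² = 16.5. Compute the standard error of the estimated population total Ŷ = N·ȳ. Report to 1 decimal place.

1442.0

Var(Ŷ) = N²·Var(ȳ) = N²·(1 − n/N)·s²/n.
f = 9981/40805 = 0.24460238; Var(ȳ) = 0.75539762·16.5/9981 = 0.0012487788.
Var(Ŷ) = 40805² · 0.0012487788 = 2.0792767 × 10^6.
SE(Ŷ) = √(2.0792767 × 10^6) = 1442.0.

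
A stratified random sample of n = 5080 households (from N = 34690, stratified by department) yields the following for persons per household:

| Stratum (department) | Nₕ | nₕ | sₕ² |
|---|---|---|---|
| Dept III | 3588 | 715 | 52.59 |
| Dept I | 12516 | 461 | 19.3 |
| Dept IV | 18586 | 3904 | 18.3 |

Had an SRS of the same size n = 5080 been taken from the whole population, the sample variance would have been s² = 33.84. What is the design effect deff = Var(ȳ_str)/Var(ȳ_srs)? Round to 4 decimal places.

1.2209

Var(ȳ_str) = Σ Wₕ²(1−fₕ)sₕ²/nₕ with Wₕ = Nₕ/34690:
  Dept III: (3588/34690)²·(1−715/3588)·52.59/715 = 6.3005228 × 10^-4
  Dept I: (12516/34690)²·(1−461/12516)·19.3/461 = 0.0052490481
  Dept IV: (18586/34690)²·(1−3904/18586)·18.3/3904 = 0.001062928
  → Var(ȳ_str) = 0.0069420284.
Var(ȳ_srs) = (1 − 5080/34690)·33.84/5080 = 0.0056859201.
deff = 0.0069420284 / 0.0056859201 = 1.2209.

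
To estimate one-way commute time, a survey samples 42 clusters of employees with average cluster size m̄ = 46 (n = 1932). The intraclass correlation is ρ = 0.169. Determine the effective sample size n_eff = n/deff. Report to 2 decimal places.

deff = 1 + (46 − 1)·0.169 = 1 + 7.605 = 8.605.
n_eff = 1932 / 8.605 = 224.52.

224.52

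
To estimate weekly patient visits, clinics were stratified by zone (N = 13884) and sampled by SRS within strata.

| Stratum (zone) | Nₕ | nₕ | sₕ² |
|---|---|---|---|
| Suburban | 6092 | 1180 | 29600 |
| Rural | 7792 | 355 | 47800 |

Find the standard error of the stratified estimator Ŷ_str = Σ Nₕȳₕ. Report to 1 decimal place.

Var(Ŷ_str) = Σₕ Nₕ²(1 − fₕ)sₕ²/nₕ.
Suburban: 6092²·(1 − 1180/6092)·29600/1180 = 7.5063352 × 10^8.
Rural: 7792²·(1 − 355/7792)·47800/355 = 7.8027244 × 10^9.
Sum = 8.5533579 × 10^9.
SE = √(8.5533579 × 10^9) = 92484.4.

92484.4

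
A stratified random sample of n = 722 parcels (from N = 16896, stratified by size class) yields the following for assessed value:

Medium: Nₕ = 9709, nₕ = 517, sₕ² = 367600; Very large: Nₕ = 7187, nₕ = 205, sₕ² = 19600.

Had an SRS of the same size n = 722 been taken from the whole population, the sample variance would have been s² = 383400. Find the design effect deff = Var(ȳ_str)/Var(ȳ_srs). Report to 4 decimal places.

0.4703

Var(ȳ_str) = Σ Wₕ²(1−fₕ)sₕ²/nₕ with Wₕ = Nₕ/16896:
  Medium: (9709/16896)²·(1−517/9709)·367600/517 = 222.28066
  Very large: (7187/16896)²·(1−205/7187)·19600/205 = 16.805905
  → Var(ȳ_str) = 239.08657.
Var(ȳ_srs) = (1 − 722/16896)·383400/722 = 508.33317.
deff = 239.08657 / 508.33317 = 0.4703.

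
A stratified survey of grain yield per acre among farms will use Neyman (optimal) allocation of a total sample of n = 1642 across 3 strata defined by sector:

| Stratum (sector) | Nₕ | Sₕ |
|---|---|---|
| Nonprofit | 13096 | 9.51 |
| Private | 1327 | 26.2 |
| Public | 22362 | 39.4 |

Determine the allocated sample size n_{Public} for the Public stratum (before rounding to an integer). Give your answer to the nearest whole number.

1391

Neyman allocation: nₕ = n·NₕSₕ / Σⱼ NⱼSⱼ.
Σ NⱼSⱼ = 13096·9.51 + 1327·26.2 + 22362·39.4 = 1.0403732 × 10^6.
n_{Public} = 1642·22362·39.4 / (1.0403732 × 10^6) = 1391.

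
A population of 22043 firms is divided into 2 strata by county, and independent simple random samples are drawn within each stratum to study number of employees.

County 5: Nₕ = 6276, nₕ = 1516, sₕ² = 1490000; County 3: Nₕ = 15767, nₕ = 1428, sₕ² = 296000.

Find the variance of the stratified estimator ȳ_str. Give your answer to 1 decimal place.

Var(ȳ_str) = Σₕ Wₕ²(1 − fₕ)sₕ²/nₕ with Wₕ = Nₕ/N, N = 22043.
County 5: Wₕ = 0.28471624; term = 0.28471624²·(1 − 0.24155513)·1490000/1516 = 60.427629.
County 3: Wₕ = 0.71528376; term = 0.71528376²·(1 − 0.09056891)·296000/1428 = 96.447291.
Sum = 156.87492.

156.9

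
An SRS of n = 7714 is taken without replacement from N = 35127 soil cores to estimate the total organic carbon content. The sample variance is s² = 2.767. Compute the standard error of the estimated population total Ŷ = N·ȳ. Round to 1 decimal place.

587.7

Var(Ŷ) = N²·Var(ȳ) = N²·(1 − n/N)·s²/n.
f = 7714/35127 = 0.21960315; Var(ȳ) = 0.78039685·2.767/7714 = 2.7992715 × 10^-4.
Var(Ŷ) = 35127² · (2.7992715 × 10^-4) = 345403.83.
SE(Ŷ) = √(345403.83) = 587.7.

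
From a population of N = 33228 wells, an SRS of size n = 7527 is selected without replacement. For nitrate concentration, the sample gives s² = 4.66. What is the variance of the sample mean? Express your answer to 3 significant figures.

4.79 × 10^-4

Under SRS without replacement, Var(ȳ) = (1 − f)·s²/n with f = n/N = 7527/33228 = 0.22652582.
Var(ȳ) = (1 − 0.22652582)·4.66/7527 = 0.77347418·6.1910456 × 10^-4 = 4.7886139 × 10^-4.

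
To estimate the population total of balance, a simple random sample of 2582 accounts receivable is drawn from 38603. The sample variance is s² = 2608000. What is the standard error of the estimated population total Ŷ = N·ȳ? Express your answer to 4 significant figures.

1.185 × 10^6

Var(Ŷ) = N²·Var(ȳ) = N²·(1 − n/N)·s²/n.
f = 2582/38603 = 0.06688599; Var(ȳ) = 0.93311401·2608000/2582 = 942.5102.
Var(Ŷ) = 38603² · 942.5102 = 1.4045208 × 10^12.
SE(Ŷ) = √(1.4045208 × 10^12) = 1.185 × 10^6.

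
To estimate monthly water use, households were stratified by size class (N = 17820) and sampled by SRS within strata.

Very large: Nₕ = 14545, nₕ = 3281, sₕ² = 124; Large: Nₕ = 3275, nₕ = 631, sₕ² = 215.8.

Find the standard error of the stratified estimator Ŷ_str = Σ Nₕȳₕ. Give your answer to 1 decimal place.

Var(Ŷ_str) = Σₕ Nₕ²(1 − fₕ)sₕ²/nₕ.
Very large: 14545²·(1 − 3281/14545)·124/3281 = 6.1918699 × 10^6.
Large: 3275²·(1 − 631/3275)·215.8/631 = 2.9613848 × 10^6.
Sum = 9.1532547 × 10^6.
SE = √(9.1532547 × 10^6) = 3025.4.

3025.4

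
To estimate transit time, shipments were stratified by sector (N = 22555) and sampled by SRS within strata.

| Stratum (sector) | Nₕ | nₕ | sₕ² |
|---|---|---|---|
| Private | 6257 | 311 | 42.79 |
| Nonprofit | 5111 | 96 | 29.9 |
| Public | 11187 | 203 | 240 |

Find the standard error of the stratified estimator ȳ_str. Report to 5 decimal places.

0.55796

Var(ȳ_str) = Σₕ Wₕ²(1 − fₕ)sₕ²/nₕ with Wₕ = Nₕ/N, N = 22555.
Private: Wₕ = 0.27741077; term = 0.27741077²·(1 − 0.04970433)·42.79/311 = 0.010062069.
Nonprofit: Wₕ = 0.22660164; term = 0.22660164²·(1 − 0.01878302)·29.9/96 = 0.015692463.
Public: Wₕ = 0.49598759; term = 0.49598759²·(1 − 0.01814606)·240/203 = 0.28556416.
Sum = 0.31131869.
SE = √(0.31131869) = 0.55796.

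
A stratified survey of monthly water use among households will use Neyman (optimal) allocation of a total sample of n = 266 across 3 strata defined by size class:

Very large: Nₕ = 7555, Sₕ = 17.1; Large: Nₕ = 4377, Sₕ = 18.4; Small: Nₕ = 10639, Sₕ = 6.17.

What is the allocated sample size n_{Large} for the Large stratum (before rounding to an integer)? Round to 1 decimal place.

Neyman allocation: nₕ = n·NₕSₕ / Σⱼ NⱼSⱼ.
Σ NⱼSⱼ = 7555·17.1 + 4377·18.4 + 10639·6.17 = 275369.93.
n_{Large} = 266·4377·18.4 / 275369.93 = 77.8.

77.8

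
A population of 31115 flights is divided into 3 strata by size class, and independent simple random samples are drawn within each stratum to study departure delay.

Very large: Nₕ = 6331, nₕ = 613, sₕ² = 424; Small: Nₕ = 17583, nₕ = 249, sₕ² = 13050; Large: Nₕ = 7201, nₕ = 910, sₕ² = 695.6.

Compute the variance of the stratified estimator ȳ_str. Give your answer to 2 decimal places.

Var(ȳ_str) = Σₕ Wₕ²(1 − fₕ)sₕ²/nₕ with Wₕ = Nₕ/N, N = 31115.
Very large: Wₕ = 0.20347099; term = 0.20347099²·(1 − 0.09682515)·424/613 = 0.025863199.
Small: Wₕ = 0.56509722; term = 0.56509722²·(1 − 0.01416141)·13050/249 = 16.499217.
Large: Wₕ = 0.23143179; term = 0.23143179²·(1 − 0.12637134)·695.6/910 = 0.035767704.
Sum = 16.560848.

16.56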